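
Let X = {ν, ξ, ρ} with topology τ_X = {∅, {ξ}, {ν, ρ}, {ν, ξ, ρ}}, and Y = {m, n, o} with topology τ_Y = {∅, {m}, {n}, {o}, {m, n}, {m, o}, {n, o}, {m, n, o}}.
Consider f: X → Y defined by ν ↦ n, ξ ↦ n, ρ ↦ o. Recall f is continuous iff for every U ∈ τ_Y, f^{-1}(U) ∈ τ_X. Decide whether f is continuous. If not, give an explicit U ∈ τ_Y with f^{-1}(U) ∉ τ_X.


f is NOT continuous.

Compute f^{-1}(U) for each U ∈ τ_Y:
  U = ∅: f^{-1}(U) = ∅ ∈ τ_X ✓.
  U = {m}: f^{-1}(U) = ∅ ∈ τ_X ✓.
  U = {n}: f^{-1}(U) = {ν, ξ} ∉ τ_X ✗.
  U = {o}: f^{-1}(U) = {ρ} ∉ τ_X ✗.
  U = {m, n}: f^{-1}(U) = {ν, ξ} ∉ τ_X ✗.
  U = {m, o}: f^{-1}(U) = {ρ} ∉ τ_X ✗.
  U = {n, o}: f^{-1}(U) = {ν, ξ, ρ} ∈ τ_X ✓.
  U = {m, n, o}: f^{-1}(U) = {ν, ξ, ρ} ∈ τ_X ✓.
Found U = {n} with f^{-1}(U) = {ν, ξ} not in τ_X. Therefore f is NOT continuous.


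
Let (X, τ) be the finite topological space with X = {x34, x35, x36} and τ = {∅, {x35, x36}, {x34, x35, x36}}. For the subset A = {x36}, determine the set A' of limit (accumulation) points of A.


A' = {x34, x35}

For each x ∈ X, list the open sets U ∈ τ with x ∈ U, then check whether U ∩ (A ∖ {x}) ≠ ∅ for every such U.
  x = x34: opens ∋ x are {x34, x35, x36}; each meets A ∖ {x34}, so x IS a limit point.
  x = x35: opens ∋ x are {x35, x36}, {x34, x35, x36}; each meets A ∖ {x35}, so x IS a limit point.
  x = x36: open {x35, x36} ∋ x has {x35, x36} ∩ (A ∖ {x36}) = ∅, so x is NOT a limit point.
Collecting: A' = {x34, x35}.


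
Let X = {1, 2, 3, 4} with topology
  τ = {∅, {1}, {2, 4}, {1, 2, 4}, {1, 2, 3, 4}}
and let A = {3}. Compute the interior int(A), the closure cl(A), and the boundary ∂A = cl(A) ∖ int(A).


int(A) = ∅, cl(A) = {3}, ∂A = {3}.

Closed sets in (X, τ) are complements of opens:
  closed(X, τ) = {∅, {3}, {1, 3}, {2, 3, 4}, {1, 2, 3, 4}}.
int(A) = ⋃ {U ∈ τ : U ⊆ A}. Opens contained in A: ∅.
Taking the union of these: int(A) = ∅.
cl(A) = ⋂ {C closed : A ⊆ C}. Closed sets containing A: {3}, {1, 3}, {2, 3, 4}, {1, 2, 3, 4}.
Intersecting these: cl(A) = {3}.
∂A = cl(A) ∖ int(A) = {3} ∖ ∅ = {3}.


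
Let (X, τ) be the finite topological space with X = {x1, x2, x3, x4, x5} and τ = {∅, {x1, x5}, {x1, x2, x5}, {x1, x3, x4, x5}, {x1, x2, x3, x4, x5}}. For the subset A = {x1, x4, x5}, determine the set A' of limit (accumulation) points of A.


A' = {x1, x2, x3, x4, x5}

For each x ∈ X, list the open sets U ∈ τ with x ∈ U, then check whether U ∩ (A ∖ {x}) ≠ ∅ for every such U.
  x = x1: opens ∋ x are {x1, x5}, {x1, x2, x5}, {x1, x3, x4, x5}, {x1, x2, x3, x4, x5}; each meets A ∖ {x1}, so x IS a limit point.
  x = x2: opens ∋ x are {x1, x2, x5}, {x1, x2, x3, x4, x5}; each meets A ∖ {x2}, so x IS a limit point.
  x = x3: opens ∋ x are {x1, x3, x4, x5}, {x1, x2, x3, x4, x5}; each meets A ∖ {x3}, so x IS a limit point.
  x = x4: opens ∋ x are {x1, x3, x4, x5}, {x1, x2, x3, x4, x5}; each meets A ∖ {x4}, so x IS a limit point.
  x = x5: opens ∋ x are {x1, x5}, {x1, x2, x5}, {x1, x3, x4, x5}, {x1, x2, x3, x4, x5}; each meets A ∖ {x5}, so x IS a limit point.
Collecting: A' = {x1, x2, x3, x4, x5}.


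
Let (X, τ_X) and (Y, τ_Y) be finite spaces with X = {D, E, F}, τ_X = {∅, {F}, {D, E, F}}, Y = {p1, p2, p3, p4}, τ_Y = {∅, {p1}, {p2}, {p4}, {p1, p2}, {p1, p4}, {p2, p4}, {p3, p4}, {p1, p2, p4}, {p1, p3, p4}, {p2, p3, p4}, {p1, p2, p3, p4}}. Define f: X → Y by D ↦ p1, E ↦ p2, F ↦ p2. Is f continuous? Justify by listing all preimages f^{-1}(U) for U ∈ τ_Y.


f is NOT continuous.

Compute f^{-1}(U) for each U ∈ τ_Y:
  U = ∅: f^{-1}(U) = ∅ ∈ τ_X ✓.
  U = {p1}: f^{-1}(U) = {D} ∉ τ_X ✗.
  U = {p2}: f^{-1}(U) = {E, F} ∉ τ_X ✗.
  U = {p4}: f^{-1}(U) = ∅ ∈ τ_X ✓.
  U = {p1, p2}: f^{-1}(U) = {D, E, F} ∈ τ_X ✓.
  U = {p1, p4}: f^{-1}(U) = {D} ∉ τ_X ✗.
  U = {p2, p4}: f^{-1}(U) = {E, F} ∉ τ_X ✗.
  U = {p3, p4}: f^{-1}(U) = ∅ ∈ τ_X ✓.
  U = {p1, p2, p4}: f^{-1}(U) = {D, E, F} ∈ τ_X ✓.
  U = {p1, p3, p4}: f^{-1}(U) = {D} ∉ τ_X ✗.
  U = {p2, p3, p4}: f^{-1}(U) = {E, F} ∉ τ_X ✗.
  U = {p1, p2, p3, p4}: f^{-1}(U) = {D, E, F} ∈ τ_X ✓.
Found U = {p1} with f^{-1}(U) = {D} not in τ_X. Therefore f is NOT continuous.


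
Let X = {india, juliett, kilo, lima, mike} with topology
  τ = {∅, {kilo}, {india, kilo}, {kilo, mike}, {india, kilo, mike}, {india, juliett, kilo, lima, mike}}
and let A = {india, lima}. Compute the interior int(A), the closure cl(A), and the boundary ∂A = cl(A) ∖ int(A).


int(A) = ∅, cl(A) = {india, juliett, lima}, ∂A = {india, juliett, lima}.

Closed sets in (X, τ) are complements of opens:
  closed(X, τ) = {∅, {juliett, lima}, {india, juliett, lima}, {juliett, lima, mike}, {india, juliett, lima, mike}, {india, juliett, kilo, lima, mike}}.
int(A) = ⋃ {U ∈ τ : U ⊆ A}. Opens contained in A: ∅.
Taking the union of these: int(A) = ∅.
cl(A) = ⋂ {C closed : A ⊆ C}. Closed sets containing A: {india, juliett, lima}, {india, juliett, lima, mike}, {india, juliett, kilo, lima, mike}.
Intersecting these: cl(A) = {india, juliett, lima}.
∂A = cl(A) ∖ int(A) = {india, juliett, lima} ∖ ∅ = {india, juliett, lima}.


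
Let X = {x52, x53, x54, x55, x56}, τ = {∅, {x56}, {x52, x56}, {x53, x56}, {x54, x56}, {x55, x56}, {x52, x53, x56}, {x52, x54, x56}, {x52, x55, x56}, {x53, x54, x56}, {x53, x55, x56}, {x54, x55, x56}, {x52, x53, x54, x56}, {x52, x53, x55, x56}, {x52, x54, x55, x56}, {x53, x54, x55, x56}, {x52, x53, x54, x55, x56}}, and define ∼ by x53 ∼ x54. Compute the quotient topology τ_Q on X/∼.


X/∼ = {[x52], [x53=x54], [x55], [x56]}; |τ_Q| = 9.

Equivalence classes: [x52], [x53=x54], [x55], [x56].
Quotient map π: X → X/∼ sends x52 ↦ [x52], x53 ↦ [x53=x54], x54 ↦ [x53=x54], x55 ↦ [x55], x56 ↦ [x56].
For each subset V ⊆ X/∼, compute π^{-1}(V) ⊆ X and check whether π^{-1}(V) ∈ τ. V is open in τ_Q iff π^{-1}(V) ∈ τ.
  V = {}: π^{-1}(V) = ∅ ∈ τ ✓.
  V = {[x52]}: π^{-1}(V) = {x52} ∉ τ ✗.
  V = {[x53=x54]}: π^{-1}(V) = {x53, x54} ∉ τ ✗.
  V = {[x52], [x53=x54]}: π^{-1}(V) = {x52, x53, x54} ∉ τ ✗.
  V = {[x55]}: π^{-1}(V) = {x55} ∉ τ ✗.
  V = {[x52], [x55]}: π^{-1}(V) = {x52, x55} ∉ τ ✗.
  V = {[x53=x54], [x55]}: π^{-1}(V) = {x53, x54, x55} ∉ τ ✗.
  V = {[x52], [x53=x54], [x55]}: π^{-1}(V) = {x52, x53, x54, x55} ∉ τ ✗.
  V = {[x56]}: π^{-1}(V) = {x56} ∈ τ ✓.
  V = {[x52], [x56]}: π^{-1}(V) = {x52, x56} ∈ τ ✓.
  V = {[x53=x54], [x56]}: π^{-1}(V) = {x53, x54, x56} ∈ τ ✓.
  V = {[x52], [x53=x54], [x56]}: π^{-1}(V) = {x52, x53, x54, x56} ∈ τ ✓.
  V = {[x55], [x56]}: π^{-1}(V) = {x55, x56} ∈ τ ✓.
  V = {[x52], [x55], [x56]}: π^{-1}(V) = {x52, x55, x56} ∈ τ ✓.
  V = {[x53=x54], [x55], [x56]}: π^{-1}(V) = {x53, x54, x55, x56} ∈ τ ✓.
  V = {[x52], [x53=x54], [x55], [x56]}: π^{-1}(V) = {x52, x53, x54, x55, x56} ∈ τ ✓.
Open sets in the quotient: τ_Q = {{}, {[x56]}, {[x52], [x56]}, {[x53=x54], [x56]}, {[x52], [x53=x54], [x56]}, {[x55], [x56]}, {[x52], [x55], [x56]}, {[x53=x54], [x55], [x56]}, {[x52], [x53=x54], [x55], [x56]}} (9 elements).


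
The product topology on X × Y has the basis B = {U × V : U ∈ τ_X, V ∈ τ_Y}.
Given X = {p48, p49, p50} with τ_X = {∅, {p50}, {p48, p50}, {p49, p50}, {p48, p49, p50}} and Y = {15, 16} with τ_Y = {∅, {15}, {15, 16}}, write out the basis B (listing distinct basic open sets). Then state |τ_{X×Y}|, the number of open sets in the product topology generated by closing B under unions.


Basis B = {∅ × ∅, {p50} × {15}, {p48, p50} × {15}, {p49, p50} × {15}, {p50} × {15, 16}, {p48, p49, p50} × {15}, {p48, p50} × {15, 16}, {p49, p50} × {15, 16}, {p48, p49, p50} × {15, 16}}; |τ_{X×Y}| = 14.

Enumerate products U × V with U ∈ τ_X, V ∈ τ_Y (deduplicated):
  ∅ × ∅ = {} (∅)
  {p50} × {15} = {(p50,15)}
  {p48, p50} × {15} = {(p48,15), (p50,15)}
  {p49, p50} × {15} = {(p49,15), (p50,15)}
  {p50} × {15, 16} = {(p50,15), (p50,16)}
  {p48, p49, p50} × {15} = {(p48,15), (p49,15), (p50,15)}
  {p48, p50} × {15, 16} = {(p48,15), (p48,16), (p50,15), (p50,16)}
  {p49, p50} × {15, 16} = {(p49,15), (p49,16), (p50,15), (p50,16)}
  {p48, p49, p50} × {15, 16} = {(p48,15), (p48,16), (p49,15), (p49,16), (p50,15), (p50,16)}
These 9 distinct sets form the basis B.
Close under arbitrary unions to get τ_{X×Y}; counting gives |τ_{X×Y}| = 14.


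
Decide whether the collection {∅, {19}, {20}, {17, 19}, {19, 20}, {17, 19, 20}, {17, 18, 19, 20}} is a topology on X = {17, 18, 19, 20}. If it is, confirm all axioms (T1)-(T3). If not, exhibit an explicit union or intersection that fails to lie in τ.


τ IS a topology on X.

Axiom (T1): ∅ ∈ τ? Yes; X ∈ τ? Yes.
Axiom (T2/T3): check pairwise unions and intersections of members of τ.
All pairwise intersections and unions checked — each lies in τ. Therefore τ satisfies (T1), (T2), (T3): it IS a topology on X.


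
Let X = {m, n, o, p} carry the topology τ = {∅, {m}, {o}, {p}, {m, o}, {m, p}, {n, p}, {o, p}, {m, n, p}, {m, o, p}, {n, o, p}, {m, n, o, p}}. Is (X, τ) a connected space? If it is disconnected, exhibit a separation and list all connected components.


(X, τ) is disconnected; components = [{m}, {o}, {n, p}].

Find clopen sets (U ∈ τ with X ∖ U ∈ τ):
  U = ∅, X ∖ U = {m, n, o, p} — both open, so U is clopen.
  U = {m}, X ∖ U = {n, o, p} — both open, so U is clopen.
  U = {o}, X ∖ U = {m, n, p} — both open, so U is clopen.
  U = {m, o}, X ∖ U = {n, p} — both open, so U is clopen.
  U = {n, p}, X ∖ U = {m, o} — both open, so U is clopen.
  U = {m, n, p}, X ∖ U = {o} — both open, so U is clopen.
  U = {n, o, p}, X ∖ U = {m} — both open, so U is clopen.
  U = {m, n, o, p}, X ∖ U = ∅ — both open, so U is clopen.
Nontrivial clopen(s) exist: e.g. {m, o}. So (X, τ) is disconnected.
Compute connected components by grouping points that agree on all clopens:
  component: {m}
  component: {o}
  component: {n, p}


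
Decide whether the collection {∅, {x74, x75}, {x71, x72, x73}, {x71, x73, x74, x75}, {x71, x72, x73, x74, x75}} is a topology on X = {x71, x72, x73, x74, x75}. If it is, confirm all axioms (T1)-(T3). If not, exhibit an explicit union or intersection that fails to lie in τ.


τ is NOT a topology on X.

Axiom (T1): ∅ ∈ τ? Yes; X ∈ τ? Yes.
Axiom (T2/T3): check pairwise unions and intersections of members of τ.
Counterexample for (T3): {x71, x72, x73} ∩ {x71, x73, x74, x75} = {x71, x73} ∉ τ. Therefore τ is NOT a topology.


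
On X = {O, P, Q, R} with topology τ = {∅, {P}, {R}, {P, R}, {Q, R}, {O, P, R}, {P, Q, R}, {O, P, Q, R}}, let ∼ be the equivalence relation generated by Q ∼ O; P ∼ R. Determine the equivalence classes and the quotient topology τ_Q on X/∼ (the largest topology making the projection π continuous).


X/∼ = {[O=Q], [P=R]}; |τ_Q| = 3.

Equivalence classes: [O=Q], [P=R].
Quotient map π: X → X/∼ sends O ↦ [O=Q], P ↦ [P=R], Q ↦ [O=Q], R ↦ [P=R].
For each subset V ⊆ X/∼, compute π^{-1}(V) ⊆ X and check whether π^{-1}(V) ∈ τ. V is open in τ_Q iff π^{-1}(V) ∈ τ.
  V = {}: π^{-1}(V) = ∅ ∈ τ ✓.
  V = {[O=Q]}: π^{-1}(V) = {O, Q} ∉ τ ✗.
  V = {[P=R]}: π^{-1}(V) = {P, R} ∈ τ ✓.
  V = {[O=Q], [P=R]}: π^{-1}(V) = {O, P, Q, R} ∈ τ ✓.
Open sets in the quotient: τ_Q = {{}, {[P=R]}, {[O=Q], [P=R]}} (3 elements).


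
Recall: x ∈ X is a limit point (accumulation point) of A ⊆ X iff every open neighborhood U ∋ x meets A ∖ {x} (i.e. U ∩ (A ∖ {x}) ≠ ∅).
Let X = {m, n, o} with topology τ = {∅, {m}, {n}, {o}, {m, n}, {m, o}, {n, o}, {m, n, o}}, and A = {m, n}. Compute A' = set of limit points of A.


A' = ∅

For each x ∈ X, list the open sets U ∈ τ with x ∈ U, then check whether U ∩ (A ∖ {x}) ≠ ∅ for every such U.
  x = m: open {m} ∋ x has {m} ∩ (A ∖ {m}) = ∅, so x is NOT a limit point.
  x = n: open {n} ∋ x has {n} ∩ (A ∖ {n}) = ∅, so x is NOT a limit point.
  x = o: open {o} ∋ x has {o} ∩ (A ∖ {o}) = ∅, so x is NOT a limit point.
Collecting: A' = ∅.


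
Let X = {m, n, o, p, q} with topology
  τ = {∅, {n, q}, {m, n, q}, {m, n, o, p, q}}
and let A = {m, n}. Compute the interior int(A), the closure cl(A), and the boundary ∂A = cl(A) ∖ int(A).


int(A) = ∅, cl(A) = {m, n, o, p, q}, ∂A = {m, n, o, p, q}.

Closed sets in (X, τ) are complements of opens:
  closed(X, τ) = {∅, {o, p}, {m, o, p}, {m, n, o, p, q}}.
int(A) = ⋃ {U ∈ τ : U ⊆ A}. Opens contained in A: ∅.
Taking the union of these: int(A) = ∅.
cl(A) = ⋂ {C closed : A ⊆ C}. Closed sets containing A: {m, n, o, p, q}.
Intersecting these: cl(A) = {m, n, o, p, q}.
∂A = cl(A) ∖ int(A) = {m, n, o, p, q} ∖ ∅ = {m, n, o, p, q}.


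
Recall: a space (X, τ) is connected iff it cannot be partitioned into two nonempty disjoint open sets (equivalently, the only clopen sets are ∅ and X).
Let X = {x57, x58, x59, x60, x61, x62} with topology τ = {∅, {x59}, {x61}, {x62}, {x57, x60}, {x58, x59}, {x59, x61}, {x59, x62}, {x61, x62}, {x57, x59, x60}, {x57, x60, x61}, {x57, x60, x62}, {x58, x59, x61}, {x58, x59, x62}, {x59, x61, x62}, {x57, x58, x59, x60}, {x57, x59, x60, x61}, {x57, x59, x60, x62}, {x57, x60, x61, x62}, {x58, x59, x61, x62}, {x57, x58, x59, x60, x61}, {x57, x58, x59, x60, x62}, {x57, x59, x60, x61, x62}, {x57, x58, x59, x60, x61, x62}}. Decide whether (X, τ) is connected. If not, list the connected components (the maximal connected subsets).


(X, τ) is disconnected; components = [{x61}, {x62}, {x57, x60}, {x58, x59}].

Find clopen sets (U ∈ τ with X ∖ U ∈ τ):
  U = ∅, X ∖ U = {x57, x58, x59, x60, x61, x62} — both open, so U is clopen.
  U = {x61}, X ∖ U = {x57, x58, x59, x60, x62} — both open, so U is clopen.
  U = {x62}, X ∖ U = {x57, x58, x59, x60, x61} — both open, so U is clopen.
  U = {x57, x60}, X ∖ U = {x58, x59, x61, x62} — both open, so U is clopen.
  U = {x58, x59}, X ∖ U = {x57, x60, x61, x62} — both open, so U is clopen.
  U = {x61, x62}, X ∖ U = {x57, x58, x59, x60} — both open, so U is clopen.
  U = {x57, x60, x61}, X ∖ U = {x58, x59, x62} — both open, so U is clopen.
  U = {x57, x60, x62}, X ∖ U = {x58, x59, x61} — both open, so U is clopen.
  U = {x58, x59, x61}, X ∖ U = {x57, x60, x62} — both open, so U is clopen.
  U = {x58, x59, x62}, X ∖ U = {x57, x60, x61} — both open, so U is clopen.
  U = {x57, x58, x59, x60}, X ∖ U = {x61, x62} — both open, so U is clopen.
  U = {x57, x60, x61, x62}, X ∖ U = {x58, x59} — both open, so U is clopen.
  U = {x58, x59, x61, x62}, X ∖ U = {x57, x60} — both open, so U is clopen.
  U = {x57, x58, x59, x60, x61}, X ∖ U = {x62} — both open, so U is clopen.
  U = {x57, x58, x59, x60, x62}, X ∖ U = {x61} — both open, so U is clopen.
  U = {x57, x58, x59, x60, x61, x62}, X ∖ U = ∅ — both open, so U is clopen.
Nontrivial clopen(s) exist: e.g. {x57, x58, x59, x60}. So (X, τ) is disconnected.
Compute connected components by grouping points that agree on all clopens:
  component: {x61}
  component: {x62}
  component: {x57, x60}
  component: {x58, x59}


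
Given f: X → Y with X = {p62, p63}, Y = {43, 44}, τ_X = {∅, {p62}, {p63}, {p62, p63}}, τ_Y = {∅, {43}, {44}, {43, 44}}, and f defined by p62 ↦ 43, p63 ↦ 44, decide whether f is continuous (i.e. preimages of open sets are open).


f IS continuous.

Compute f^{-1}(U) for each U ∈ τ_Y:
  U = ∅: f^{-1}(U) = ∅ ∈ τ_X ✓.
  U = {43}: f^{-1}(U) = {p62} ∈ τ_X ✓.
  U = {44}: f^{-1}(U) = {p63} ∈ τ_X ✓.
  U = {43, 44}: f^{-1}(U) = {p62, p63} ∈ τ_X ✓.
Every preimage lies in τ_X, so f IS continuous.


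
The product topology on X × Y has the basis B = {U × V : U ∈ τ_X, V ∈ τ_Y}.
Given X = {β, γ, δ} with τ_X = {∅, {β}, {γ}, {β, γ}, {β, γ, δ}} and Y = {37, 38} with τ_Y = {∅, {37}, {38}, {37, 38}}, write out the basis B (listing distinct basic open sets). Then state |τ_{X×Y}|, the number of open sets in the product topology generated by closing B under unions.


Basis B = {∅ × ∅, {β} × {37}, {β} × {38}, {γ} × {37}, {γ} × {38}, {β} × {37, 38}, {β, γ} × {37}, {β, γ} × {38}, {γ} × {37, 38}, {β, γ, δ} × {37}, {β, γ, δ} × {38}, {β, γ} × {37, 38}, {β, γ, δ} × {37, 38}}; |τ_{X×Y}| = 25.

Enumerate products U × V with U ∈ τ_X, V ∈ τ_Y (deduplicated):
  ∅ × ∅ = {} (∅)
  {β} × {37} = {(β,37)}
  {β} × {38} = {(β,38)}
  {γ} × {37} = {(γ,37)}
  {γ} × {38} = {(γ,38)}
  {β} × {37, 38} = {(β,37), (β,38)}
  {β, γ} × {37} = {(β,37), (γ,37)}
  {β, γ} × {38} = {(β,38), (γ,38)}
  {γ} × {37, 38} = {(γ,37), (γ,38)}
  {β, γ, δ} × {37} = {(β,37), (γ,37), (δ,37)}
  {β, γ, δ} × {38} = {(β,38), (γ,38), (δ,38)}
  {β, γ} × {37, 38} = {(β,37), (β,38), (γ,37), (γ,38)}
  {β, γ, δ} × {37, 38} = {(β,37), (β,38), (γ,37), (γ,38), (δ,37), (δ,38)}
These 13 distinct sets form the basis B.
Close under arbitrary unions to get τ_{X×Y}; counting gives |τ_{X×Y}| = 25.


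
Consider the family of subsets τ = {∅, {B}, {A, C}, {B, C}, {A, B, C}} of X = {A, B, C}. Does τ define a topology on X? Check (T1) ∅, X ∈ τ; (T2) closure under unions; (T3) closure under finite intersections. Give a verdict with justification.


τ is NOT a topology on X.

Axiom (T1): ∅ ∈ τ? Yes; X ∈ τ? Yes.
Axiom (T2/T3): check pairwise unions and intersections of members of τ.
Counterexample for (T3): {A, C} ∩ {B, C} = {C} ∉ τ. Therefore τ is NOT a topology.


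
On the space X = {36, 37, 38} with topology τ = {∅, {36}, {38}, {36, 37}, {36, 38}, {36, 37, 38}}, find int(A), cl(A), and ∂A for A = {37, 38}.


int(A) = {38}, cl(A) = {37, 38}, ∂A = {37}.

Closed sets in (X, τ) are complements of opens:
  closed(X, τ) = {∅, {37}, {38}, {36, 37}, {37, 38}, {36, 37, 38}}.
int(A) = ⋃ {U ∈ τ : U ⊆ A}. Opens contained in A: ∅, {38}.
Taking the union of these: int(A) = {38}.
cl(A) = ⋂ {C closed : A ⊆ C}. Closed sets containing A: {37, 38}, {36, 37, 38}.
Intersecting these: cl(A) = {37, 38}.
∂A = cl(A) ∖ int(A) = {37, 38} ∖ {38} = {37}.


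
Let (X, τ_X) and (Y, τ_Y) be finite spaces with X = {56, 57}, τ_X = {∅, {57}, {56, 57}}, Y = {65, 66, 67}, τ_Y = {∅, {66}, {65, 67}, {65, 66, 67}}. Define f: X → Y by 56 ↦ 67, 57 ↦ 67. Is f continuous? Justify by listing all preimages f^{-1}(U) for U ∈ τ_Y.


f IS continuous.

Compute f^{-1}(U) for each U ∈ τ_Y:
  U = ∅: f^{-1}(U) = ∅ ∈ τ_X ✓.
  U = {66}: f^{-1}(U) = ∅ ∈ τ_X ✓.
  U = {65, 67}: f^{-1}(U) = {56, 57} ∈ τ_X ✓.
  U = {65, 66, 67}: f^{-1}(U) = {56, 57} ∈ τ_X ✓.
Every preimage lies in τ_X, so f IS continuous.


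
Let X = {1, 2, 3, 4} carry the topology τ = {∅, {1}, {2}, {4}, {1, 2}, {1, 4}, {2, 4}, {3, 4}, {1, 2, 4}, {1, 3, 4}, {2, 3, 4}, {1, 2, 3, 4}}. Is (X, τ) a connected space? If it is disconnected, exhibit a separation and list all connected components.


(X, τ) is disconnected; components = [{1}, {2}, {3, 4}].

Find clopen sets (U ∈ τ with X ∖ U ∈ τ):
  U = ∅, X ∖ U = {1, 2, 3, 4} — both open, so U is clopen.
  U = {1}, X ∖ U = {2, 3, 4} — both open, so U is clopen.
  U = {2}, X ∖ U = {1, 3, 4} — both open, so U is clopen.
  U = {1, 2}, X ∖ U = {3, 4} — both open, so U is clopen.
  U = {3, 4}, X ∖ U = {1, 2} — both open, so U is clopen.
  U = {1, 3, 4}, X ∖ U = {2} — both open, so U is clopen.
  U = {2, 3, 4}, X ∖ U = {1} — both open, so U is clopen.
  U = {1, 2, 3, 4}, X ∖ U = ∅ — both open, so U is clopen.
Nontrivial clopen(s) exist: e.g. {3, 4}. So (X, τ) is disconnected.
Compute connected components by grouping points that agree on all clopens:
  component: {1}
  component: {2}
  component: {3, 4}


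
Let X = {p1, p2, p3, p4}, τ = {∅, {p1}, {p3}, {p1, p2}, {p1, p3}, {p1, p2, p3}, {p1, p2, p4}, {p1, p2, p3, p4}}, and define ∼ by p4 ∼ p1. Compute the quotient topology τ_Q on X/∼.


X/∼ = {[p1=p4], [p2], [p3]}; |τ_Q| = 4.

Equivalence classes: [p1=p4], [p2], [p3].
Quotient map π: X → X/∼ sends p1 ↦ [p1=p4], p2 ↦ [p2], p3 ↦ [p3], p4 ↦ [p1=p4].
For each subset V ⊆ X/∼, compute π^{-1}(V) ⊆ X and check whether π^{-1}(V) ∈ τ. V is open in τ_Q iff π^{-1}(V) ∈ τ.
  V = {}: π^{-1}(V) = ∅ ∈ τ ✓.
  V = {[p1=p4]}: π^{-1}(V) = {p1, p4} ∉ τ ✗.
  V = {[p2]}: π^{-1}(V) = {p2} ∉ τ ✗.
  V = {[p1=p4], [p2]}: π^{-1}(V) = {p1, p2, p4} ∈ τ ✓.
  V = {[p3]}: π^{-1}(V) = {p3} ∈ τ ✓.
  V = {[p1=p4], [p3]}: π^{-1}(V) = {p1, p3, p4} ∉ τ ✗.
  V = {[p2], [p3]}: π^{-1}(V) = {p2, p3} ∉ τ ✗.
  V = {[p1=p4], [p2], [p3]}: π^{-1}(V) = {p1, p2, p3, p4} ∈ τ ✓.
Open sets in the quotient: τ_Q = {{}, {[p1=p4], [p2]}, {[p3]}, {[p1=p4], [p2], [p3]}} (4 elements).


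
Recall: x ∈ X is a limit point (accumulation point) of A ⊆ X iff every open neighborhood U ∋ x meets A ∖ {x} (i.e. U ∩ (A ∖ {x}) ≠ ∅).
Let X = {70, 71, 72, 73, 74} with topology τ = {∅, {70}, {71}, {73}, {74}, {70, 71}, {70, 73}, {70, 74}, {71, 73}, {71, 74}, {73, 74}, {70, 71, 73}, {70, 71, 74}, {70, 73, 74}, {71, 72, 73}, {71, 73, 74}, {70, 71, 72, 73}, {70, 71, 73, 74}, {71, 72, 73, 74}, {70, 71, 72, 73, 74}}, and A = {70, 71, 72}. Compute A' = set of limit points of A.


A' = {72}

For each x ∈ X, list the open sets U ∈ τ with x ∈ U, then check whether U ∩ (A ∖ {x}) ≠ ∅ for every such U.
  x = 70: open {70} ∋ x has {70} ∩ (A ∖ {70}) = ∅, so x is NOT a limit point.
  x = 71: open {71} ∋ x has {71} ∩ (A ∖ {71}) = ∅, so x is NOT a limit point.
  x = 72: opens ∋ x are {71, 72, 73}, {70, 71, 72, 73}, {71, 72, 73, 74}, {70, 71, 72, 73, 74}; each meets A ∖ {72}, so x IS a limit point.
  x = 73: open {73} ∋ x has {73} ∩ (A ∖ {73}) = ∅, so x is NOT a limit point.
  x = 74: open {74} ∋ x has {74} ∩ (A ∖ {74}) = ∅, so x is NOT a limit point.
Collecting: A' = {72}.


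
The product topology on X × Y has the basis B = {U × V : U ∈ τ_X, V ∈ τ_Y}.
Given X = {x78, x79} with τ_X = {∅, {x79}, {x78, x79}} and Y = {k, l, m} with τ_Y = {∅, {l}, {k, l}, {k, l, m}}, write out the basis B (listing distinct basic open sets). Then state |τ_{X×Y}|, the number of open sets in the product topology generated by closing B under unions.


Basis B = {∅ × ∅, {x79} × {l}, {x78, x79} × {l}, {x79} × {k, l}, {x79} × {k, l, m}, {x78, x79} × {k, l}, {x78, x79} × {k, l, m}}; |τ_{X×Y}| = 10.

Enumerate products U × V with U ∈ τ_X, V ∈ τ_Y (deduplicated):
  ∅ × ∅ = {} (∅)
  {x79} × {l} = {(x79,l)}
  {x78, x79} × {l} = {(x78,l), (x79,l)}
  {x79} × {k, l} = {(x79,k), (x79,l)}
  {x79} × {k, l, m} = {(x79,k), (x79,l), (x79,m)}
  {x78, x79} × {k, l} = {(x78,k), (x78,l), (x79,k), (x79,l)}
  {x78, x79} × {k, l, m} = {(x78,k), (x78,l), (x78,m), (x79,k), (x79,l), (x79,m)}
These 7 distinct sets form the basis B.
Close under arbitrary unions to get τ_{X×Y}; counting gives |τ_{X×Y}| = 10.


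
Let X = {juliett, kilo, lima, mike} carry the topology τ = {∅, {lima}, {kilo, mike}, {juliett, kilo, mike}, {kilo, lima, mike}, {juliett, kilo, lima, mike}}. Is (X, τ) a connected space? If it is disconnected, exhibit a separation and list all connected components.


(X, τ) is disconnected; components = [{lima}, {juliett, kilo, mike}].

Find clopen sets (U ∈ τ with X ∖ U ∈ τ):
  U = ∅, X ∖ U = {juliett, kilo, lima, mike} — both open, so U is clopen.
  U = {lima}, X ∖ U = {juliett, kilo, mike} — both open, so U is clopen.
  U = {juliett, kilo, mike}, X ∖ U = {lima} — both open, so U is clopen.
  U = {juliett, kilo, lima, mike}, X ∖ U = ∅ — both open, so U is clopen.
Nontrivial clopen(s) exist: e.g. {juliett, kilo, mike}. So (X, τ) is disconnected.
Compute connected components by grouping points that agree on all clopens:
  component: {lima}
  component: {juliett, kilo, mike}


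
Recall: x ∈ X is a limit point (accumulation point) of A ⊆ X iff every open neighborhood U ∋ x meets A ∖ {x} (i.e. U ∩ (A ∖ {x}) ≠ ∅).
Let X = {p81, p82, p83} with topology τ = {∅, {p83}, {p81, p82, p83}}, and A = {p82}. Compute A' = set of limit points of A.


A' = {p81}

For each x ∈ X, list the open sets U ∈ τ with x ∈ U, then check whether U ∩ (A ∖ {x}) ≠ ∅ for every such U.
  x = p81: opens ∋ x are {p81, p82, p83}; each meets A ∖ {p81}, so x IS a limit point.
  x = p82: open {p81, p82, p83} ∋ x has {p81, p82, p83} ∩ (A ∖ {p82}) = ∅, so x is NOT a limit point.
  x = p83: open {p83} ∋ x has {p83} ∩ (A ∖ {p83}) = ∅, so x is NOT a limit point.
Collecting: A' = {p81}.


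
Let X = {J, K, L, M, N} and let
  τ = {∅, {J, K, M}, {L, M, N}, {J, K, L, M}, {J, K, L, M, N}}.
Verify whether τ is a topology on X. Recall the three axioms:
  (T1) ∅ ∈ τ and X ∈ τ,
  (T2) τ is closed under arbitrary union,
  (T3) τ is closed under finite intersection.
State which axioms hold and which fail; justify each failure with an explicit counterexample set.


τ is NOT a topology on X.

Axiom (T1): ∅ ∈ τ? Yes; X ∈ τ? Yes.
Axiom (T2/T3): check pairwise unions and intersections of members of τ.
Counterexample for (T3): {J, K, M} ∩ {L, M, N} = {M} ∉ τ. Therefore τ is NOT a topology.


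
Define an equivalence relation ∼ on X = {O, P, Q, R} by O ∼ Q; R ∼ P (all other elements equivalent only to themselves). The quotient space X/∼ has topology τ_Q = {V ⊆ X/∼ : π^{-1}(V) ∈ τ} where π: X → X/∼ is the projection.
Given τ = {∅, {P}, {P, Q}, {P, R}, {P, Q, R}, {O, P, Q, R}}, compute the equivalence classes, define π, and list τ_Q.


X/∼ = {[O=Q], [P=R]}; |τ_Q| = 3.

Equivalence classes: [O=Q], [P=R].
Quotient map π: X → X/∼ sends O ↦ [O=Q], P ↦ [P=R], Q ↦ [O=Q], R ↦ [P=R].
For each subset V ⊆ X/∼, compute π^{-1}(V) ⊆ X and check whether π^{-1}(V) ∈ τ. V is open in τ_Q iff π^{-1}(V) ∈ τ.
  V = {}: π^{-1}(V) = ∅ ∈ τ ✓.
  V = {[O=Q]}: π^{-1}(V) = {O, Q} ∉ τ ✗.
  V = {[P=R]}: π^{-1}(V) = {P, R} ∈ τ ✓.
  V = {[O=Q], [P=R]}: π^{-1}(V) = {O, P, Q, R} ∈ τ ✓.
Open sets in the quotient: τ_Q = {{}, {[P=R]}, {[O=Q], [P=R]}} (3 elements).


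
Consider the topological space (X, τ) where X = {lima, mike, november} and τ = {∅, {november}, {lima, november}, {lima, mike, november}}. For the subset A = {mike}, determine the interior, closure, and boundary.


int(A) = ∅, cl(A) = {mike}, ∂A = {mike}.

Closed sets in (X, τ) are complements of opens:
  closed(X, τ) = {∅, {mike}, {lima, mike}, {lima, mike, november}}.
int(A) = ⋃ {U ∈ τ : U ⊆ A}. Opens contained in A: ∅.
Taking the union of these: int(A) = ∅.
cl(A) = ⋂ {C closed : A ⊆ C}. Closed sets containing A: {mike}, {lima, mike}, {lima, mike, november}.
Intersecting these: cl(A) = {mike}.
∂A = cl(A) ∖ int(A) = {mike} ∖ ∅ = {mike}.


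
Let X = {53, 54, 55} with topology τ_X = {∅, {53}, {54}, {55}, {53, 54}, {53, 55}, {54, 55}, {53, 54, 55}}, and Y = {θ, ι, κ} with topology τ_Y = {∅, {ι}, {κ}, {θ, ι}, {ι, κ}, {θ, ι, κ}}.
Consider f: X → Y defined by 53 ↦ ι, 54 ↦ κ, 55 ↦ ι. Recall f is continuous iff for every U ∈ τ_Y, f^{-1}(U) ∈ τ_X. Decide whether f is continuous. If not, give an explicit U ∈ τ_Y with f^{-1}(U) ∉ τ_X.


f IS continuous.

Compute f^{-1}(U) for each U ∈ τ_Y:
  U = ∅: f^{-1}(U) = ∅ ∈ τ_X ✓.
  U = {ι}: f^{-1}(U) = {53, 55} ∈ τ_X ✓.
  U = {κ}: f^{-1}(U) = {54} ∈ τ_X ✓.
  U = {θ, ι}: f^{-1}(U) = {53, 55} ∈ τ_X ✓.
  U = {ι, κ}: f^{-1}(U) = {53, 54, 55} ∈ τ_X ✓.
  U = {θ, ι, κ}: f^{-1}(U) = {53, 54, 55} ∈ τ_X ✓.
Every preimage lies in τ_X, so f IS continuous.


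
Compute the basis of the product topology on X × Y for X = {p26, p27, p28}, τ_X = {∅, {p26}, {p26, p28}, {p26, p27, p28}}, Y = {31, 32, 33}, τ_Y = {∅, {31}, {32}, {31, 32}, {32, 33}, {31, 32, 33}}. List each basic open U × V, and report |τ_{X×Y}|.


Basis B = {∅ × ∅, {p26} × {31}, {p26} × {32}, {p26} × {31, 32}, {p26, p28} × {31}, {p26} × {32, 33}, {p26, p28} × {32}, {p26} × {31, 32, 33}, {p26, p27, p28} × {31}, {p26, p27, p28} × {32}, {p26, p28} × {31, 32}, {p26, p28} × {32, 33}, {p26, p28} × {31, 32, 33}, {p26, p27, p28} × {31, 32}, {p26, p27, p28} × {32, 33}, {p26, p27, p28} × {31, 32, 33}}; |τ_{X×Y}| = 40.

Enumerate products U × V with U ∈ τ_X, V ∈ τ_Y (deduplicated):
  ∅ × ∅ = {} (∅)
  {p26} × {31} = {(p26,31)}
  {p26} × {32} = {(p26,32)}
  {p26} × {31, 32} = {(p26,31), (p26,32)}
  {p26, p28} × {31} = {(p26,31), (p28,31)}
  {p26} × {32, 33} = {(p26,32), (p26,33)}
  {p26, p28} × {32} = {(p26,32), (p28,32)}
  {p26} × {31, 32, 33} = {(p26,31), (p26,32), (p26,33)}
  {p26, p27, p28} × {31} = {(p26,31), (p27,31), (p28,31)}
  {p26, p27, p28} × {32} = {(p26,32), (p27,32), (p28,32)}
  {p26, p28} × {31, 32} = {(p26,31), (p26,32), (p28,31), (p28,32)}
  {p26, p28} × {32, 33} = {(p26,32), (p26,33), (p28,32), (p28,33)}
  {p26, p28} × {31, 32, 33} = {(p26,31), (p26,32), (p26,33), (p28,31), (p28,32), (p28,33)}
  {p26, p27, p28} × {31, 32} = {(p26,31), (p26,32), (p27,31), (p27,32), (p28,31), (p28,32)}
  {p26, p27, p28} × {32, 33} = {(p26,32), (p26,33), (p27,32), (p27,33), (p28,32), (p28,33)}
  {p26, p27, p28} × {31, 32, 33} = {(p26,31), (p26,32), (p26,33), (p27,31), (p27,32), (p27,33), (p28,31), (p28,32), (p28,33)}
These 16 distinct sets form the basis B.
Close under arbitrary unions to get τ_{X×Y}; counting gives |τ_{X×Y}| = 40.


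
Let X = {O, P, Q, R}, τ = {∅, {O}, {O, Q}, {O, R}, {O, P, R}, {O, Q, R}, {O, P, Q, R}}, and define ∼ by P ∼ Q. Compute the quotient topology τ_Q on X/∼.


X/∼ = {[O], [P=Q], [R]}; |τ_Q| = 4.

Equivalence classes: [O], [P=Q], [R].
Quotient map π: X → X/∼ sends O ↦ [O], P ↦ [P=Q], Q ↦ [P=Q], R ↦ [R].
For each subset V ⊆ X/∼, compute π^{-1}(V) ⊆ X and check whether π^{-1}(V) ∈ τ. V is open in τ_Q iff π^{-1}(V) ∈ τ.
  V = {}: π^{-1}(V) = ∅ ∈ τ ✓.
  V = {[O]}: π^{-1}(V) = {O} ∈ τ ✓.
  V = {[P=Q]}: π^{-1}(V) = {P, Q} ∉ τ ✗.
  V = {[O], [P=Q]}: π^{-1}(V) = {O, P, Q} ∉ τ ✗.
  V = {[R]}: π^{-1}(V) = {R} ∉ τ ✗.
  V = {[O], [R]}: π^{-1}(V) = {O, R} ∈ τ ✓.
  V = {[P=Q], [R]}: π^{-1}(V) = {P, Q, R} ∉ τ ✗.
  V = {[O], [P=Q], [R]}: π^{-1}(V) = {O, P, Q, R} ∈ τ ✓.
Open sets in the quotient: τ_Q = {{}, {[O]}, {[O], [R]}, {[O], [P=Q], [R]}} (4 elements).


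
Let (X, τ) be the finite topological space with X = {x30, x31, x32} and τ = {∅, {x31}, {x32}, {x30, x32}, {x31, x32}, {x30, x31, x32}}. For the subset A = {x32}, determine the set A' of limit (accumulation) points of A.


A' = {x30}

For each x ∈ X, list the open sets U ∈ τ with x ∈ U, then check whether U ∩ (A ∖ {x}) ≠ ∅ for every such U.
  x = x30: opens ∋ x are {x30, x32}, {x30, x31, x32}; each meets A ∖ {x30}, so x IS a limit point.
  x = x31: open {x31} ∋ x has {x31} ∩ (A ∖ {x31}) = ∅, so x is NOT a limit point.
  x = x32: open {x32} ∋ x has {x32} ∩ (A ∖ {x32}) = ∅, so x is NOT a limit point.
Collecting: A' = {x30}.


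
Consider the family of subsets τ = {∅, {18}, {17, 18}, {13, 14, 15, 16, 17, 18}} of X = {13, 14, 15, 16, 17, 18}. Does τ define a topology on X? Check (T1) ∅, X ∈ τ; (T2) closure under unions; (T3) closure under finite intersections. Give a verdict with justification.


τ IS a topology on X.

Axiom (T1): ∅ ∈ τ? Yes; X ∈ τ? Yes.
Axiom (T2/T3): check pairwise unions and intersections of members of τ.
All pairwise intersections and unions checked — each lies in τ. Therefore τ satisfies (T1), (T2), (T3): it IS a topology on X.


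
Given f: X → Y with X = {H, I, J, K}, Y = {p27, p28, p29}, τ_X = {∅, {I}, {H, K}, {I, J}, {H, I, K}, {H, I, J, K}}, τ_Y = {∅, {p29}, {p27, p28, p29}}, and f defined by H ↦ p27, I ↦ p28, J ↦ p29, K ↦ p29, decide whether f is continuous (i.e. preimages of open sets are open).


f is NOT continuous.

Compute f^{-1}(U) for each U ∈ τ_Y:
  U = ∅: f^{-1}(U) = ∅ ∈ τ_X ✓.
  U = {p29}: f^{-1}(U) = {J, K} ∉ τ_X ✗.
  U = {p27, p28, p29}: f^{-1}(U) = {H, I, J, K} ∈ τ_X ✓.
Found U = {p29} with f^{-1}(U) = {J, K} not in τ_X. Therefore f is NOT continuous.


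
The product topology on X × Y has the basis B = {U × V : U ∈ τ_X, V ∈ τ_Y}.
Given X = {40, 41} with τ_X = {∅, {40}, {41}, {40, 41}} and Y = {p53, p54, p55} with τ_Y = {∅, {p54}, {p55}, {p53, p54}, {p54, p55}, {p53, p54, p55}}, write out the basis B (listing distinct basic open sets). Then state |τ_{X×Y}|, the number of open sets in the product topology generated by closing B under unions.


Basis B = {∅ × ∅, {40} × {p54}, {40} × {p55}, {41} × {p54}, {41} × {p55}, {40} × {p53, p54}, {40} × {p54, p55}, {40, 41} × {p54}, {40, 41} × {p55}, {41} × {p53, p54}, {41} × {p54, p55}, {40} × {p53, p54, p55}, {41} × {p53, p54, p55}, {40, 41} × {p53, p54}, {40, 41} × {p54, p55}, {40, 41} × {p53, p54, p55}}; |τ_{X×Y}| = 36.

Enumerate products U × V with U ∈ τ_X, V ∈ τ_Y (deduplicated):
  ∅ × ∅ = {} (∅)
  {40} × {p54} = {(40,p54)}
  {40} × {p55} = {(40,p55)}
  {41} × {p54} = {(41,p54)}
  {41} × {p55} = {(41,p55)}
  {40} × {p53, p54} = {(40,p53), (40,p54)}
  {40} × {p54, p55} = {(40,p54), (40,p55)}
  {40, 41} × {p54} = {(40,p54), (41,p54)}
  {40, 41} × {p55} = {(40,p55), (41,p55)}
  {41} × {p53, p54} = {(41,p53), (41,p54)}
  {41} × {p54, p55} = {(41,p54), (41,p55)}
  {40} × {p53, p54, p55} = {(40,p53), (40,p54), (40,p55)}
  {41} × {p53, p54, p55} = {(41,p53), (41,p54), (41,p55)}
  {40, 41} × {p53, p54} = {(40,p53), (40,p54), (41,p53), (41,p54)}
  {40, 41} × {p54, p55} = {(40,p54), (40,p55), (41,p54), (41,p55)}
  {40, 41} × {p53, p54, p55} = {(40,p53), (40,p54), (40,p55), (41,p53), (41,p54), (41,p55)}
These 16 distinct sets form the basis B.
Close under arbitrary unions to get τ_{X×Y}; counting gives |τ_{X×Y}| = 36.


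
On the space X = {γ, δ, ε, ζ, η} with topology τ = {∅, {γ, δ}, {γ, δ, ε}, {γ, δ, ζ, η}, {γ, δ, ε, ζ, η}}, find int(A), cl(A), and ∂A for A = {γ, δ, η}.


int(A) = {γ, δ}, cl(A) = {γ, δ, ε, ζ, η}, ∂A = {ε, ζ, η}.

Closed sets in (X, τ) are complements of opens:
  closed(X, τ) = {∅, {ε}, {ζ, η}, {ε, ζ, η}, {γ, δ, ε, ζ, η}}.
int(A) = ⋃ {U ∈ τ : U ⊆ A}. Opens contained in A: ∅, {γ, δ}.
Taking the union of these: int(A) = {γ, δ}.
cl(A) = ⋂ {C closed : A ⊆ C}. Closed sets containing A: {γ, δ, ε, ζ, η}.
Intersecting these: cl(A) = {γ, δ, ε, ζ, η}.
∂A = cl(A) ∖ int(A) = {γ, δ, ε, ζ, η} ∖ {γ, δ} = {ε, ζ, η}.


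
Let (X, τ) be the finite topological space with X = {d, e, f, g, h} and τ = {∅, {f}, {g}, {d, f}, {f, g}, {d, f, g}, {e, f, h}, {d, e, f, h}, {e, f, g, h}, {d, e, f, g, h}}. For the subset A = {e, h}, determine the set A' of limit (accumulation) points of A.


A' = {e, h}

For each x ∈ X, list the open sets U ∈ τ with x ∈ U, then check whether U ∩ (A ∖ {x}) ≠ ∅ for every such U.
  x = d: open {d, f} ∋ x has {d, f} ∩ (A ∖ {d}) = ∅, so x is NOT a limit point.
  x = e: opens ∋ x are {e, f, h}, {d, e, f, h}, {e, f, g, h}, {d, e, f, g, h}; each meets A ∖ {e}, so x IS a limit point.
  x = f: open {f} ∋ x has {f} ∩ (A ∖ {f}) = ∅, so x is NOT a limit point.
  x = g: open {g} ∋ x has {g} ∩ (A ∖ {g}) = ∅, so x is NOT a limit point.
  x = h: opens ∋ x are {e, f, h}, {d, e, f, h}, {e, f, g, h}, {d, e, f, g, h}; each meets A ∖ {h}, so x IS a limit point.
Collecting: A' = {e, h}.


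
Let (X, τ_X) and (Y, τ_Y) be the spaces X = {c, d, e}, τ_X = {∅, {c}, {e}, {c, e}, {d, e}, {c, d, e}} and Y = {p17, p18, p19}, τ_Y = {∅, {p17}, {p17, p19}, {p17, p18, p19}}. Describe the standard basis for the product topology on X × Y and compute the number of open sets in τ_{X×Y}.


Basis B = {∅ × ∅, {c} × {p17}, {e} × {p17}, {c} × {p17, p19}, {c, e} × {p17}, {d, e} × {p17}, {e} × {p17, p19}, {c} × {p17, p18, p19}, {c, d, e} × {p17}, {e} × {p17, p18, p19}, {c, e} × {p17, p19}, {d, e} × {p17, p19}, {c, e} × {p17, p18, p19}, {c, d, e} × {p17, p19}, {d, e} × {p17, p18, p19}, {c, d, e} × {p17, p18, p19}}; |τ_{X×Y}| = 40.

Enumerate products U × V with U ∈ τ_X, V ∈ τ_Y (deduplicated):
  ∅ × ∅ = {} (∅)
  {c} × {p17} = {(c,p17)}
  {e} × {p17} = {(e,p17)}
  {c} × {p17, p19} = {(c,p17), (c,p19)}
  {c, e} × {p17} = {(c,p17), (e,p17)}
  {d, e} × {p17} = {(d,p17), (e,p17)}
  {e} × {p17, p19} = {(e,p17), (e,p19)}
  {c} × {p17, p18, p19} = {(c,p17), (c,p18), (c,p19)}
  {c, d, e} × {p17} = {(c,p17), (d,p17), (e,p17)}
  {e} × {p17, p18, p19} = {(e,p17), (e,p18), (e,p19)}
  {c, e} × {p17, p19} = {(c,p17), (c,p19), (e,p17), (e,p19)}
  {d, e} × {p17, p19} = {(d,p17), (d,p19), (e,p17), (e,p19)}
  {c, e} × {p17, p18, p19} = {(c,p17), (c,p18), (c,p19), (e,p17), (e,p18), (e,p19)}
  {c, d, e} × {p17, p19} = {(c,p17), (c,p19), (d,p17), (d,p19), (e,p17), (e,p19)}
  {d, e} × {p17, p18, p19} = {(d,p17), (d,p18), (d,p19), (e,p17), (e,p18), (e,p19)}
  {c, d, e} × {p17, p18, p19} = {(c,p17), (c,p18), (c,p19), (d,p17), (d,p18), (d,p19), (e,p17), (e,p18), (e,p19)}
These 16 distinct sets form the basis B.
Close under arbitrary unions to get τ_{X×Y}; counting gives |τ_{X×Y}| = 40.


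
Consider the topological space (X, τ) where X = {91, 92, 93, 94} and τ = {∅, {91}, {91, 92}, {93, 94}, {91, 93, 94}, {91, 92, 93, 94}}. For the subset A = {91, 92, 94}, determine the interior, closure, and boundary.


int(A) = {91, 92}, cl(A) = {91, 92, 93, 94}, ∂A = {93, 94}.

Closed sets in (X, τ) are complements of opens:
  closed(X, τ) = {∅, {92}, {91, 92}, {93, 94}, {92, 93, 94}, {91, 92, 93, 94}}.
int(A) = ⋃ {U ∈ τ : U ⊆ A}. Opens contained in A: ∅, {91}, {91, 92}.
Taking the union of these: int(A) = {91, 92}.
cl(A) = ⋂ {C closed : A ⊆ C}. Closed sets containing A: {91, 92, 93, 94}.
Intersecting these: cl(A) = {91, 92, 93, 94}.
∂A = cl(A) ∖ int(A) = {91, 92, 93, 94} ∖ {91, 92} = {93, 94}.


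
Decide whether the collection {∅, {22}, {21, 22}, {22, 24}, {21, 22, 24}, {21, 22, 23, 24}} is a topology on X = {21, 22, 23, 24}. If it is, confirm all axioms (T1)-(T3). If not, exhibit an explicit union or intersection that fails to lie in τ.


τ IS a topology on X.

Axiom (T1): ∅ ∈ τ? Yes; X ∈ τ? Yes.
Axiom (T2/T3): check pairwise unions and intersections of members of τ.
All pairwise intersections and unions checked — each lies in τ. Therefore τ satisfies (T1), (T2), (T3): it IS a topology on X.


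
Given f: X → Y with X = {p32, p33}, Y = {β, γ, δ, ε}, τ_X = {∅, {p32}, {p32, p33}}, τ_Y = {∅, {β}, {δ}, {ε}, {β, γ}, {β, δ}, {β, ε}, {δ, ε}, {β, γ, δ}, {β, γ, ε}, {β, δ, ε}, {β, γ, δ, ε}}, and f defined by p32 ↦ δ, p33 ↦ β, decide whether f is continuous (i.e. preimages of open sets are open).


f is NOT continuous.

Compute f^{-1}(U) for each U ∈ τ_Y:
  U = ∅: f^{-1}(U) = ∅ ∈ τ_X ✓.
  U = {β}: f^{-1}(U) = {p33} ∉ τ_X ✗.
  U = {δ}: f^{-1}(U) = {p32} ∈ τ_X ✓.
  U = {ε}: f^{-1}(U) = ∅ ∈ τ_X ✓.
  U = {β, γ}: f^{-1}(U) = {p33} ∉ τ_X ✗.
  U = {β, δ}: f^{-1}(U) = {p32, p33} ∈ τ_X ✓.
  U = {β, ε}: f^{-1}(U) = {p33} ∉ τ_X ✗.
  U = {δ, ε}: f^{-1}(U) = {p32} ∈ τ_X ✓.
  U = {β, γ, δ}: f^{-1}(U) = {p32, p33} ∈ τ_X ✓.
  U = {β, γ, ε}: f^{-1}(U) = {p33} ∉ τ_X ✗.
  U = {β, δ, ε}: f^{-1}(U) = {p32, p33} ∈ τ_X ✓.
  U = {β, γ, δ, ε}: f^{-1}(U) = {p32, p33} ∈ τ_X ✓.
Found U = {β} with f^{-1}(U) = {p33} not in τ_X. Therefore f is NOT continuous.


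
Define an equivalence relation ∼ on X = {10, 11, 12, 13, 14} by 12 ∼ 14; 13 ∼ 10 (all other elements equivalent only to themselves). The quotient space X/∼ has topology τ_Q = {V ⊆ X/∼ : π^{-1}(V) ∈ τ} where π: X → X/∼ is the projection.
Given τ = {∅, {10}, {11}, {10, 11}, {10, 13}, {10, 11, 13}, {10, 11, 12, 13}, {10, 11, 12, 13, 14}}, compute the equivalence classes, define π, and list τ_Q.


X/∼ = {[10=13], [11], [12=14]}; |τ_Q| = 5.

Equivalence classes: [10=13], [11], [12=14].
Quotient map π: X → X/∼ sends 10 ↦ [10=13], 11 ↦ [11], 12 ↦ [12=14], 13 ↦ [10=13], 14 ↦ [12=14].
For each subset V ⊆ X/∼, compute π^{-1}(V) ⊆ X and check whether π^{-1}(V) ∈ τ. V is open in τ_Q iff π^{-1}(V) ∈ τ.
  V = {}: π^{-1}(V) = ∅ ∈ τ ✓.
  V = {[10=13]}: π^{-1}(V) = {10, 13} ∈ τ ✓.
  V = {[11]}: π^{-1}(V) = {11} ∈ τ ✓.
  V = {[10=13], [11]}: π^{-1}(V) = {10, 11, 13} ∈ τ ✓.
  V = {[12=14]}: π^{-1}(V) = {12, 14} ∉ τ ✗.
  V = {[10=13], [12=14]}: π^{-1}(V) = {10, 12, 13, 14} ∉ τ ✗.
  V = {[11], [12=14]}: π^{-1}(V) = {11, 12, 14} ∉ τ ✗.
  V = {[10=13], [11], [12=14]}: π^{-1}(V) = {10, 11, 12, 13, 14} ∈ τ ✓.
Open sets in the quotient: τ_Q = {{}, {[10=13]}, {[11]}, {[10=13], [11]}, {[10=13], [11], [12=14]}} (5 elements).
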